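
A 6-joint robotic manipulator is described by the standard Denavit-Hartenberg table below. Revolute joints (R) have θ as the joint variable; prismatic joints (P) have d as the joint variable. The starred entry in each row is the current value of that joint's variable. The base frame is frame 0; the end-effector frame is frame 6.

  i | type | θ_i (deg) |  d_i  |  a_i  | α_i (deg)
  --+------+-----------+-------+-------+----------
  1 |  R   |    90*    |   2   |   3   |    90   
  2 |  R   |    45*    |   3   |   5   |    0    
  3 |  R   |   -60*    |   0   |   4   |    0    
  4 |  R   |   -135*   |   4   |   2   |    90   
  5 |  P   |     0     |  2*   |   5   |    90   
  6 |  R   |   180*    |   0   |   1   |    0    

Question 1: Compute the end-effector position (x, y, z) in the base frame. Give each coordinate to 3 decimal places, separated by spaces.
after link 1: o_1 = (0.0000, 3.0000, 2.0000)
after link 2: o_2 = (3.0000, 6.5355, 5.5355)
after link 3: o_3 = (3.0000, 10.3992, 4.5003)
after link 4: o_4 = (7.0000, 8.6672, 3.5003)
after link 5: o_5 = (7.0000, 3.3371, 2.7323)
after link 6: o_6 = (7.0000, 4.2031, 3.2323)

7.000 4.203 3.232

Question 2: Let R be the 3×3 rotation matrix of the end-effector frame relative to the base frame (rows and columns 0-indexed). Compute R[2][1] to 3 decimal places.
End-effector y-axis (col 1 of R) = (-0.0000,0.5000,-0.8660)
R[2][1] = -0.8660

-0.866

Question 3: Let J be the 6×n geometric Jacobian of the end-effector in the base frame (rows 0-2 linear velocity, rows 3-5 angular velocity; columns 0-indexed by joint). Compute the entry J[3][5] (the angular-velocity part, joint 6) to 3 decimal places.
-1.000

axis z_5 = (-1.0000,-0.0000,0.0000); lever o_n−o_5 = (0.0000,0.8660,0.5000)
cross product → J_v[:, 5] = (-0.0000,0.5000,-0.8660)
J_ω[:, 5] = z_5
entry J[3][5] = -1.0000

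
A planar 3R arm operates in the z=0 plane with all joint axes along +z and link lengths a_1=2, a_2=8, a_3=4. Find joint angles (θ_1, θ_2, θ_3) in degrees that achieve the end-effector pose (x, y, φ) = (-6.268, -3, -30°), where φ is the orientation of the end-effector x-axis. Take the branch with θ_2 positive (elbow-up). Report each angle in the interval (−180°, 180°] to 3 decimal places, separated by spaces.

161.736 29.996 138.267

wrist centre = target − a_3·(cos φ, sin φ) = (-9.7321, -1.0000)
cos θ_2 = (95.7138−2²−8²)/(2·2·8) = 0.8661; θ_2 = 29.9965° (elbow-up)
β = atan2(-1.0000,-9.7321) = -174.1333°; ψ = atan2(3.9996,8.9285) = 24.1304°
θ_1 = β − ψ = -198.2637°
θ_3 = φ − θ_1 − θ_2 = 138.2672° (wrapped to (-180°,180°])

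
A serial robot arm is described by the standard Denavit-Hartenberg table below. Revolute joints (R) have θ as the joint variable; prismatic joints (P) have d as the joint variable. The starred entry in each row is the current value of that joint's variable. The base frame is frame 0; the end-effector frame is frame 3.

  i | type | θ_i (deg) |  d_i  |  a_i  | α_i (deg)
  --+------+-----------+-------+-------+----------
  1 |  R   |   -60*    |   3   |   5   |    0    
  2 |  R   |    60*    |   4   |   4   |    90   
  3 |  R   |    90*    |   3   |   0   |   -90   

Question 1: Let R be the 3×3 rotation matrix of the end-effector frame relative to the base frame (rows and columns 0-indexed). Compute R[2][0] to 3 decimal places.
End-effector x-axis (col 0 of R) = (0.0000,0.0000,1.0000)
R[2][0] = 1.0000

1.000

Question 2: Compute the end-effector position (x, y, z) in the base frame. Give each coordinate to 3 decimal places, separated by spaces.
after link 1: o_1 = (2.5000, -4.3301, 3.0000)
after link 2: o_2 = (6.5000, -4.3301, 7.0000)
after link 3: o_3 = (6.5000, -7.3301, 7.0000)

6.500 -7.330 7.000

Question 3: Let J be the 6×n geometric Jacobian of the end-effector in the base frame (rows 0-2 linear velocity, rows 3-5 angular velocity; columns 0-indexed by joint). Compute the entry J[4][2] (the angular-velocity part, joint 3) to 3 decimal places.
-1.000

axis z_2 = (0.0000,-1.0000,0.0000); lever o_n−o_2 = (0.0000,-3.0000,0.0000)
cross product → J_v[:, 2] = (0.0000,0.0000,0.0000)
J_ω[:, 2] = z_2
entry J[4][2] = -1.0000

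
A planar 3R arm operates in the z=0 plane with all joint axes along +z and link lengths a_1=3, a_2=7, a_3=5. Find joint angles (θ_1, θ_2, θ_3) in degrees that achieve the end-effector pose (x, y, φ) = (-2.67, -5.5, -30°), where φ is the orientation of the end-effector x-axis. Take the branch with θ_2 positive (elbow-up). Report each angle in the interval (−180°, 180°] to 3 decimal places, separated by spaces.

136.399 89.998 103.604

wrist centre = target − a_3·(cos φ, sin φ) = (-7.0001, -3.0000)
cos θ_2 = (58.0018−3²−7²)/(2·3·7) = 0.0000; θ_2 = 89.9976° (elbow-up)
β = atan2(-3.0000,-7.0001) = -156.8018°; ψ = atan2(7.0000,3.0003) = 66.7994°
θ_1 = β − ψ = -223.6011°
θ_3 = φ − θ_1 − θ_2 = 103.6036° (wrapped to (-180°,180°])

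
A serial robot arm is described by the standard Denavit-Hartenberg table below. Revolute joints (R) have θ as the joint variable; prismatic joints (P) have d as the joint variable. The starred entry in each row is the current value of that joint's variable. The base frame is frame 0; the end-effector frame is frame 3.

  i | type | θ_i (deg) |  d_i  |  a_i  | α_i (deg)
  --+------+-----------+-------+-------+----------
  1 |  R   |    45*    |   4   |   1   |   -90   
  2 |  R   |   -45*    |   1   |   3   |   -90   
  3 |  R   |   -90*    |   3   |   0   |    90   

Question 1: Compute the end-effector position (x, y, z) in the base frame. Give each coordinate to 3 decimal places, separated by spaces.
3.000 4.414 4.000

after link 1: o_1 = (0.7071, 0.7071, 4.0000)
after link 2: o_2 = (1.5000, 2.9142, 6.1213)
after link 3: o_3 = (3.0000, 4.4142, 4.0000)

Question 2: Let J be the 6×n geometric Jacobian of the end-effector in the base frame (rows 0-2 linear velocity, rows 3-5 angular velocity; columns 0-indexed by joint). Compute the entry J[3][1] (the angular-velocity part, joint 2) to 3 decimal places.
-0.707

axis z_1 = (-0.7071,0.7071,0.0000); lever o_n−o_1 = (2.2929,3.7071,0.0000)
cross product → J_v[:, 1] = (-0.0000,0.0000,-4.2426)
J_ω[:, 1] = z_1
entry J[3][1] = -0.7071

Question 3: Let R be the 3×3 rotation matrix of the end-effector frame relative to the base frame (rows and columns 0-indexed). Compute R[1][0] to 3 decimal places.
0.707

End-effector x-axis (col 0 of R) = (-0.7071,0.7071,0.0000)
R[1][0] = 0.7071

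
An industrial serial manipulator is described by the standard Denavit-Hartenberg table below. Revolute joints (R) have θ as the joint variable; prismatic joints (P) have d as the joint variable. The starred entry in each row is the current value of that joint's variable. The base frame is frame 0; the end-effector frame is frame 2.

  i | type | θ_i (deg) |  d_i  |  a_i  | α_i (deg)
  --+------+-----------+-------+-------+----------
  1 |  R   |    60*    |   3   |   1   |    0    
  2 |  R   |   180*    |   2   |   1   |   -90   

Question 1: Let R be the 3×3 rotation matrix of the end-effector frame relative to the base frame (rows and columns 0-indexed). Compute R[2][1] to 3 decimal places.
-1.000

End-effector y-axis (col 1 of R) = (0.0000,-0.0000,-1.0000)
R[2][1] = -1.0000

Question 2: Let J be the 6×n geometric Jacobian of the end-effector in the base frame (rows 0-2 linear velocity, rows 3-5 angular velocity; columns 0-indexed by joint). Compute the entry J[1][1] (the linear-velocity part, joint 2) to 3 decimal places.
axis z_1 = (0.0000,0.0000,1.0000); lever o_n−o_1 = (-0.5000,-0.8660,2.0000)
cross product → J_v[:, 1] = (0.8660,-0.5000,0.0000)
J_ω[:, 1] = z_1
entry J[1][1] = -0.5000

-0.500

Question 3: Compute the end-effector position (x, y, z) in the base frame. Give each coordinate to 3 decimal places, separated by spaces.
after link 1: o_1 = (0.5000, 0.8660, 3.0000)
after link 2: o_2 = (-0.0000, 0.0000, 5.0000)

-0.000 0.000 5.000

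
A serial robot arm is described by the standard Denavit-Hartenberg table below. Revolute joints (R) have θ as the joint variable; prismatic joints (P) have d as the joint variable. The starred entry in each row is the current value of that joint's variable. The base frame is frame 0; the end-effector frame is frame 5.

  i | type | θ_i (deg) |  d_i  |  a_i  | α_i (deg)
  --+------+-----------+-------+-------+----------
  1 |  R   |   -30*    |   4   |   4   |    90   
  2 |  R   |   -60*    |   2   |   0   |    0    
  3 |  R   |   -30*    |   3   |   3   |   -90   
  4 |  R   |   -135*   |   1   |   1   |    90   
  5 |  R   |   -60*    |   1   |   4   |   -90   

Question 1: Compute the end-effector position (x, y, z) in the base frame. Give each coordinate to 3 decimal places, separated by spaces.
-1.877 -6.323 3.828

after link 1: o_1 = (3.4641, -2.0000, 4.0000)
after link 2: o_2 = (2.4641, -3.7321, 4.0000)
after link 3: o_3 = (0.9641, -6.3301, 1.0000)
after link 4: o_4 = (1.4766, -7.4425, 1.7071)
after link 5: o_5 = (-1.8770, -6.3228, 3.8284)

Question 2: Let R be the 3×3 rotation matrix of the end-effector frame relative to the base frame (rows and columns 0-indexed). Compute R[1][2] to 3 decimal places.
End-effector z-axis (col 2 of R) = (0.1268,-0.7803,0.6124)
R[1][2] = -0.7803

-0.780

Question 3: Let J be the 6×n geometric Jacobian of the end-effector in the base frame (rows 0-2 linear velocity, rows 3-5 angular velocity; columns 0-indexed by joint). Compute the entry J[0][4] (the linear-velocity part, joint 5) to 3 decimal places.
axis z_4 = (0.3536,0.6124,0.7071); lever o_n−o_4 = (-3.3536,1.1197,2.1213)
cross product → J_v[:, 4] = (0.5073,-3.1213,2.4495)
J_ω[:, 4] = z_4
entry J[0][4] = 0.5073

0.507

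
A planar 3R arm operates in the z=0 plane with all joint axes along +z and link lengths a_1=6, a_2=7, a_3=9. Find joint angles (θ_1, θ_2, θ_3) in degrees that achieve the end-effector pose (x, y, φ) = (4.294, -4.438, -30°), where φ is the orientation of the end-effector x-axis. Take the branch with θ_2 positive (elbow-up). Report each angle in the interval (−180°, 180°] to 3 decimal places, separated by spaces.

wrist centre = target − a_3·(cos φ, sin φ) = (-3.5002, 0.0620)
cos θ_2 = (12.2554−6²−7²)/(2·6·7) = -0.8660; θ_2 = 149.9978° (elbow-up)
β = atan2(0.0620,-3.5002) = 178.9852°; ψ = atan2(3.5002,-0.0620) = 91.0155°
θ_1 = β − ψ = 87.9697°
θ_3 = φ − θ_1 − θ_2 = 92.0325° (wrapped to (-180°,180°])

87.970 149.998 92.032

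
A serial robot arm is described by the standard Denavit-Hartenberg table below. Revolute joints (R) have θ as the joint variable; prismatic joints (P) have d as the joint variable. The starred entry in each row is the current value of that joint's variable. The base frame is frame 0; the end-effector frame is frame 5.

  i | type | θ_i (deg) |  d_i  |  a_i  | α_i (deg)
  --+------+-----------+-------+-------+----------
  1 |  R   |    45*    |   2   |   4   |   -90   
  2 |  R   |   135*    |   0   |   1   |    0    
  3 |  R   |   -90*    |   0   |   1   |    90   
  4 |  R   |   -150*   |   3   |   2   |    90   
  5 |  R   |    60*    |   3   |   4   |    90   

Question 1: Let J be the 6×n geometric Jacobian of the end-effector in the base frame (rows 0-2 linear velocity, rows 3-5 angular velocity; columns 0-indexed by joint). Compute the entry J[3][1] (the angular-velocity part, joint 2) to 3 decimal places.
-0.707

axis z_1 = (-0.7071,0.7071,0.0000); lever o_n−o_1 = (0.3271,1.1729,6.6667)
cross product → J_v[:, 1] = (4.7141,4.7141,-1.0607)
J_ω[:, 1] = z_1
entry J[3][1] = -0.7071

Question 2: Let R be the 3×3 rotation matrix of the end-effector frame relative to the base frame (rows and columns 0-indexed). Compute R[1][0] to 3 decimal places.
End-effector x-axis (col 0 of R) = (0.3933,0.0397,0.9186)
R[1][0] = 0.0397

0.040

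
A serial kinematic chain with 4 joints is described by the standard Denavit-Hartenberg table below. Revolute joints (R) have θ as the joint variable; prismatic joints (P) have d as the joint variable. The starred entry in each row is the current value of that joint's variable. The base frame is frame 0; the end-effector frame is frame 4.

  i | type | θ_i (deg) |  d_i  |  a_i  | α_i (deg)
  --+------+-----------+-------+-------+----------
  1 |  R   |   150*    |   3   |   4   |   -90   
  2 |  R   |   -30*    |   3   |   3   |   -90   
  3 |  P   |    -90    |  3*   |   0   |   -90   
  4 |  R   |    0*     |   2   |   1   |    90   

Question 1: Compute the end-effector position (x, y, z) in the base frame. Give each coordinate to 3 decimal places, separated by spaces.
after link 1: o_1 = (-3.4641, 2.0000, 3.0000)
after link 2: o_2 = (-7.2141, 0.7010, 4.5000)
after link 3: o_3 = (-8.5131, 1.4510, 1.9019)
after link 4: o_4 = (-10.5131, 1.4510, 2.9019)

-10.513 1.451 2.902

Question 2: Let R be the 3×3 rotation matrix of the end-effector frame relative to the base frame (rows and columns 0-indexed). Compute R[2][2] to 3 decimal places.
End-effector z-axis (col 2 of R) = (-0.4330,0.2500,-0.8660)
R[2][2] = -0.8660

-0.866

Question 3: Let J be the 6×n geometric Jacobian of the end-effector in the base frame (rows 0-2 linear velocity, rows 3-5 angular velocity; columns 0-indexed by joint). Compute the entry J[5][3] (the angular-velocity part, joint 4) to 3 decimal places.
0.500

axis z_3 = (-0.7500,0.4330,0.5000); lever o_n−o_3 = (-2.0000,0.0000,1.0000)
cross product → J_v[:, 3] = (0.4330,-0.2500,0.8660)
J_ω[:, 3] = z_3
entry J[5][3] = 0.5000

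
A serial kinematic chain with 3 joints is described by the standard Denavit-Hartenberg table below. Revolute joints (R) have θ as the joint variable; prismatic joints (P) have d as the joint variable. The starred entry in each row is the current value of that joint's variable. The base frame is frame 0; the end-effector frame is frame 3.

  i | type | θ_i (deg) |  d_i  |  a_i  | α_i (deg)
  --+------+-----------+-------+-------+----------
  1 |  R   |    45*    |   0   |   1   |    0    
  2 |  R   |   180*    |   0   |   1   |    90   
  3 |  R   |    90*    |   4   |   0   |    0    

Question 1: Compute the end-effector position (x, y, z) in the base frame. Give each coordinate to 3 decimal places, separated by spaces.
-2.828 2.828 0.000

after link 1: o_1 = (0.7071, 0.7071, 0.0000)
after link 2: o_2 = (-0.0000, 0.0000, 0.0000)
after link 3: o_3 = (-2.8284, 2.8284, 0.0000)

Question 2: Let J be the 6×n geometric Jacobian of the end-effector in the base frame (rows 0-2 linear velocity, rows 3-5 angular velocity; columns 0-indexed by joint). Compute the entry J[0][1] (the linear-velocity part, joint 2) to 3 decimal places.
-2.121

axis z_1 = (0.0000,0.0000,1.0000); lever o_n−o_1 = (-3.5355,2.1213,0.0000)
cross product → J_v[:, 1] = (-2.1213,-3.5355,0.0000)
J_ω[:, 1] = z_1
entry J[0][1] = -2.1213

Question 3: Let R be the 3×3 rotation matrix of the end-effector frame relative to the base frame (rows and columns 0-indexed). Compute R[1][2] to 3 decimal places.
End-effector z-axis (col 2 of R) = (-0.7071,0.7071,0.0000)
R[1][2] = 0.7071

0.707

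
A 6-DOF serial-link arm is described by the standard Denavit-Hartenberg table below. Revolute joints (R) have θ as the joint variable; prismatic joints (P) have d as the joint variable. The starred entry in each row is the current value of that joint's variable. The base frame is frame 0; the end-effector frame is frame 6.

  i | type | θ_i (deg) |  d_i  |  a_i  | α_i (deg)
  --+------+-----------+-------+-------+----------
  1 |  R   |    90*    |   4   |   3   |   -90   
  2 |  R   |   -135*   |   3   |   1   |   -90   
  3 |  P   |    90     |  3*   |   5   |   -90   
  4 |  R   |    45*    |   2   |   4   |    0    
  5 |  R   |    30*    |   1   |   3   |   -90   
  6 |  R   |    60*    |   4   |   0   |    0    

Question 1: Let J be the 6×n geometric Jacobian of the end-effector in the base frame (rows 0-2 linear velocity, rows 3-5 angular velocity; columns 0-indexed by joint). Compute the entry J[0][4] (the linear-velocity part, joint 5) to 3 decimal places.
axis z_4 = (0.0000,0.7071,-0.7071); lever o_n−o_4 = (-3.0872,-2.0740,-3.4882)
cross product → J_v[:, 4] = (-3.9331,2.1830,2.1830)
J_ω[:, 4] = z_4
entry J[0][4] = -3.9331

-3.933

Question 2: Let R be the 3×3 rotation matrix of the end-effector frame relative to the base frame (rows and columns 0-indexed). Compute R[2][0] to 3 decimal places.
0.271

End-effector x-axis (col 0 of R) = (0.1294,-0.9539,0.2709)
R[2][0] = 0.2709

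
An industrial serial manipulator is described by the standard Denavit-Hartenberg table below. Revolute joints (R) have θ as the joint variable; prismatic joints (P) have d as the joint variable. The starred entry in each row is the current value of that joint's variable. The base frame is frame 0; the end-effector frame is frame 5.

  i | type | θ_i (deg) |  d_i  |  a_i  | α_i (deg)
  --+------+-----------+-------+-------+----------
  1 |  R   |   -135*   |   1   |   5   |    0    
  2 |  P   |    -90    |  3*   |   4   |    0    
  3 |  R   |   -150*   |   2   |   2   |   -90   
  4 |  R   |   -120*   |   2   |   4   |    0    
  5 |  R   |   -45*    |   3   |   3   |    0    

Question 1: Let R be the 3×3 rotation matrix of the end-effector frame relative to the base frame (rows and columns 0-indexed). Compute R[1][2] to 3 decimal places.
End-effector z-axis (col 2 of R) = (0.2588,0.9659,0.0000)
R[1][2] = 0.9659

0.966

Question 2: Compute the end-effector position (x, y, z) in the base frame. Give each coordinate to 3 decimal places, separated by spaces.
after link 1: o_1 = (-3.5355, -3.5355, 1.0000)
after link 2: o_2 = (-6.3640, -0.7071, 4.0000)
after link 3: o_3 = (-4.4321, -1.2247, 6.0000)
after link 4: o_4 = (-5.8463, 1.2247, 9.4641)
after link 5: o_5 = (-7.8689, 4.8725, 10.2406)

-7.869 4.873 10.241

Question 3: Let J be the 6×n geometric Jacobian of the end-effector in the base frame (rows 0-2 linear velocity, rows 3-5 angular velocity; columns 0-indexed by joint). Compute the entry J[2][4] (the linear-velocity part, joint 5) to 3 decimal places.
axis z_4 = (0.2588,0.9659,0.0000); lever o_n−o_4 = (-2.0226,3.6478,0.7765)
cross product → J_v[:, 4] = (0.7500,-0.2010,2.8978)
J_ω[:, 4] = z_4
entry J[2][4] = 2.8978

2.898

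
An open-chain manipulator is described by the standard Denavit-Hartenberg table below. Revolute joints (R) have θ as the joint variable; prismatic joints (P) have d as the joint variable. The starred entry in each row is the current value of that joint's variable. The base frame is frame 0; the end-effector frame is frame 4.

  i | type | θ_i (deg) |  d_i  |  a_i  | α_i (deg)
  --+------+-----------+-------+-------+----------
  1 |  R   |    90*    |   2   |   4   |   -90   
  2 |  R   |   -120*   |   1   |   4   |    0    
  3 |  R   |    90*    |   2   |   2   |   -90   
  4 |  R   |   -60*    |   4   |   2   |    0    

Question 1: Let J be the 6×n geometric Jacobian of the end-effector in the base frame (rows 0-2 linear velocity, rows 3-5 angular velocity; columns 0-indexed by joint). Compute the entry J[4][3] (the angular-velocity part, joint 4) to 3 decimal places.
0.500

axis z_3 = (-0.0000,0.5000,-0.8660); lever o_n−o_3 = (-1.7321,2.8660,-2.9641)
cross product → J_v[:, 3] = (1.0000,1.5000,0.8660)
J_ω[:, 3] = z_3
entry J[4][3] = 0.5000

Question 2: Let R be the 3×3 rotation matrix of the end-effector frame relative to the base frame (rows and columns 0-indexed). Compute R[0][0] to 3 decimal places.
End-effector x-axis (col 0 of R) = (-0.8660,0.4330,0.2500)
R[0][0] = -0.8660

-0.866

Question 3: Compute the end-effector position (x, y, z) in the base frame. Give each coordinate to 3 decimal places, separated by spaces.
-4.732 6.598 3.500

after link 1: o_1 = (0.0000, 4.0000, 2.0000)
after link 2: o_2 = (-1.0000, 2.0000, 5.4641)
after link 3: o_3 = (-3.0000, 3.7321, 6.4641)
after link 4: o_4 = (-4.7321, 6.5981, 3.5000)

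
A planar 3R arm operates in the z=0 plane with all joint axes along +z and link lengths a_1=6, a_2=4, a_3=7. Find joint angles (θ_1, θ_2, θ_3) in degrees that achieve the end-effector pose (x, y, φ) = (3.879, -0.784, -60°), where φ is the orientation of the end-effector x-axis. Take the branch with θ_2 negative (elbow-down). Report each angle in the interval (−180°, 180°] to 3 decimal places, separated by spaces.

126.786 -119.996 -66.790

wrist centre = target − a_3·(cos φ, sin φ) = (0.3790, 5.2782)
cos θ_2 = (28.0028−6²−4²)/(2·6·4) = -0.4999; θ_2 = -119.9961° (elbow-down)
β = atan2(5.2782,0.3790) = 85.8929°; ψ = atan2(-3.4642,4.0002) = -40.8928°
θ_1 = β − ψ = 126.7858°
θ_3 = φ − θ_1 − θ_2 = -66.7896° (wrapped to (-180°,180°])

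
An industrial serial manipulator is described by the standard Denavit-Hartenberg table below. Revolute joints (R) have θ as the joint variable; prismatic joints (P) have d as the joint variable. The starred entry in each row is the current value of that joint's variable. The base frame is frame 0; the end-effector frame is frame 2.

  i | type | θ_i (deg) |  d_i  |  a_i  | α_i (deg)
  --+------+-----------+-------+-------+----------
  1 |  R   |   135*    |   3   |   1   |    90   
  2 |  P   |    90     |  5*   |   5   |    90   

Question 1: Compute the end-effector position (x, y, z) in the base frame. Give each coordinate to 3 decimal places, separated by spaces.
2.828 4.243 8.000

after link 1: o_1 = (-0.7071, 0.7071, 3.0000)
after link 2: o_2 = (2.8284, 4.2426, 8.0000)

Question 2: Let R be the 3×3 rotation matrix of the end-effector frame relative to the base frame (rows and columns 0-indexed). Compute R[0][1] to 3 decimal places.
End-effector y-axis (col 1 of R) = (0.7071,0.7071,0.0000)
R[0][1] = 0.7071

0.707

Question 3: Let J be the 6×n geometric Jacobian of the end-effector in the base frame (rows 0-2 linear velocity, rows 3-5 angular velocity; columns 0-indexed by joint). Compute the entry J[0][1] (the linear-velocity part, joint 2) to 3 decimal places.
prismatic axis z_1 = (0.7071,0.7071,0.0000)
J_v[:, 1] = z_1; J_ω[:, 1] = (0,0,0)
entry J[0][1] = 0.7071

0.707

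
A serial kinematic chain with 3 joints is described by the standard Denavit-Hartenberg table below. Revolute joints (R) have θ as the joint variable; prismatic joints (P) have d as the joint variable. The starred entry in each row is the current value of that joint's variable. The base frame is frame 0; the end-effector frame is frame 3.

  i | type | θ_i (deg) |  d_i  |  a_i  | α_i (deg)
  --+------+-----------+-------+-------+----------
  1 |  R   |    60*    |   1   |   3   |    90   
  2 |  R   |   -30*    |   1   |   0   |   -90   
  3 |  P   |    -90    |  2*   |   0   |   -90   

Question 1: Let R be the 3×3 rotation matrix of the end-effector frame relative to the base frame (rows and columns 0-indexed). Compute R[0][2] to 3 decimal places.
End-effector z-axis (col 2 of R) = (0.4330,0.7500,-0.5000)
R[0][2] = 0.4330

0.433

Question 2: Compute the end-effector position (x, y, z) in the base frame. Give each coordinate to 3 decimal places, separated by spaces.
2.866 2.964 2.732

after link 1: o_1 = (1.5000, 2.5981, 1.0000)
after link 2: o_2 = (2.3660, 2.0981, 1.0000)
after link 3: o_3 = (2.8660, 2.9641, 2.7321)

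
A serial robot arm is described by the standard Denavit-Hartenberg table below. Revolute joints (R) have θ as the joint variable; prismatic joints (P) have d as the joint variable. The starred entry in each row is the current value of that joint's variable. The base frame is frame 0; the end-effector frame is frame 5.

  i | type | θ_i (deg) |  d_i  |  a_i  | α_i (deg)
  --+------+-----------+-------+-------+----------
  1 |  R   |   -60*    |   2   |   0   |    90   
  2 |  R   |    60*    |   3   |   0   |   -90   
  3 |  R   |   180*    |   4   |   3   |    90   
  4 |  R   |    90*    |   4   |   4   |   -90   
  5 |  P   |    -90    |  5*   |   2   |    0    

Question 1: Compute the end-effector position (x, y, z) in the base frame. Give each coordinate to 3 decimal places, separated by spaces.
after link 1: o_1 = (0.0000, 0.0000, 2.0000)
after link 2: o_2 = (-2.5981, -1.5000, 2.0000)
after link 3: o_3 = (-5.0801, 2.7990, 1.4019)
after link 4: o_4 = (-3.3481, 7.7990, 3.4019)
after link 5: o_5 = (-0.3660, 6.6340, 7.7321)

-0.366 6.634 7.732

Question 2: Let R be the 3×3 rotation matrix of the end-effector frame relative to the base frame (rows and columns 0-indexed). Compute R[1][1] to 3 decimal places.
End-effector y-axis (col 1 of R) = (-0.4330,0.7500,0.5000)
R[1][1] = 0.7500

0.750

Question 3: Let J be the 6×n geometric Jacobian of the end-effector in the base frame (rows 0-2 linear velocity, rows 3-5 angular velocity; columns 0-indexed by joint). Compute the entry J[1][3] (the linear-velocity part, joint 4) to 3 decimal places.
axis z_3 = (0.8660,0.5000,0.0000); lever o_n−o_3 = (4.7141,3.8349,6.3301)
cross product → J_v[:, 3] = (3.1651,-5.4821,0.9641)
J_ω[:, 3] = z_3
entry J[1][3] = -5.4821

-5.482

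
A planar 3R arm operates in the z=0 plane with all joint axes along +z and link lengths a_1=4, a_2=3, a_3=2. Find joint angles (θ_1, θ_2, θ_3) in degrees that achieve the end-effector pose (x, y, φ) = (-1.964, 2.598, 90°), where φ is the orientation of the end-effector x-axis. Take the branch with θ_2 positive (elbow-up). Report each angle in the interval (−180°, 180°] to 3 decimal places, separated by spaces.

116.131 150.002 -176.133

wrist centre = target − a_3·(cos φ, sin φ) = (-1.9640, 0.5980)
cos θ_2 = (4.2149−4²−3²)/(2·4·3) = -0.8660; θ_2 = 150.0023° (elbow-up)
β = atan2(0.5980,-1.9640) = 163.0655°; ψ = atan2(1.4999,1.4019) = 46.9349°
θ_1 = β − ψ = 116.1306°
θ_3 = φ − θ_1 − θ_2 = -176.1329° (wrapped to (-180°,180°])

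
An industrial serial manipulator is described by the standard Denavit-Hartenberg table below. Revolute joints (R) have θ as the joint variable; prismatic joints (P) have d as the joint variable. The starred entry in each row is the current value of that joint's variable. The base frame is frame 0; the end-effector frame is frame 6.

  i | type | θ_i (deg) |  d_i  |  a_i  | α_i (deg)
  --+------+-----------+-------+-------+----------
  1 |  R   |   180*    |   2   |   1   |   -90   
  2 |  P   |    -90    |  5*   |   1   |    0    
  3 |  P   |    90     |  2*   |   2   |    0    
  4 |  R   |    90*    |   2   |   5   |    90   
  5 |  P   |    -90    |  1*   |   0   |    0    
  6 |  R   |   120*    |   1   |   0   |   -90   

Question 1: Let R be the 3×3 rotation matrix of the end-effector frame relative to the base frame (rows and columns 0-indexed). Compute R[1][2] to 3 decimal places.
-0.866

End-effector z-axis (col 2 of R) = (-0.0000,-0.8660,0.5000)
R[1][2] = -0.8660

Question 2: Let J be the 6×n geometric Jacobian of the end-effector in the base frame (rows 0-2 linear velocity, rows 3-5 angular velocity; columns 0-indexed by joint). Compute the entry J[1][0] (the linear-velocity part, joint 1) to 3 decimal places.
axis z_0 = ẑ; lever o_n−o_0 = (-5.0000,-9.0000,-2.0000)
cross product → J_v[:, 0] = (9.0000,-5.0000,0.0000)
J_ω[:, 0] = z_0
entry J[1][0] = -5.0000

-5.000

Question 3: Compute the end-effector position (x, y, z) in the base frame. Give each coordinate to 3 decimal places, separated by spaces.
-5.000 -9.000 -2.000

after link 1: o_1 = (-1.0000, 0.0000, 2.0000)
after link 2: o_2 = (-1.0000, -5.0000, 3.0000)
after link 3: o_3 = (-3.0000, -7.0000, 3.0000)
after link 4: o_4 = (-3.0000, -9.0000, -2.0000)
after link 5: o_5 = (-4.0000, -9.0000, -2.0000)
after link 6: o_6 = (-5.0000, -9.0000, -2.0000)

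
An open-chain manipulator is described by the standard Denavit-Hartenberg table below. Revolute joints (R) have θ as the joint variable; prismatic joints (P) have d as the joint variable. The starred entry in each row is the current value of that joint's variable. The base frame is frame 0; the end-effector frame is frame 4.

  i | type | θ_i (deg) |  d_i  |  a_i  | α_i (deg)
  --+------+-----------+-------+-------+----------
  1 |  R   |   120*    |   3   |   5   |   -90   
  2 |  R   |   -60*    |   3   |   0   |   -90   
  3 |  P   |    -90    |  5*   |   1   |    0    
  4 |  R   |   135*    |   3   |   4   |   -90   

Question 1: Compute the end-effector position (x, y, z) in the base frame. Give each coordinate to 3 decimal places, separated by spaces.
after link 1: o_1 = (-2.5000, 4.3301, 3.0000)
after link 2: o_2 = (-5.0981, 2.8301, 3.0000)
after link 3: o_3 = (-8.1292, 6.0801, 0.5000)
after link 4: o_4 = (-7.6858, 10.9691, 1.4495)

-7.686 10.969 1.449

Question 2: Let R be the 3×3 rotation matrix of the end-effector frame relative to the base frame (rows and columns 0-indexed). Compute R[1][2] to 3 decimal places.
End-effector z-axis (col 2 of R) = (0.7891,0.0474,-0.6124)
R[1][2] = 0.0474

0.047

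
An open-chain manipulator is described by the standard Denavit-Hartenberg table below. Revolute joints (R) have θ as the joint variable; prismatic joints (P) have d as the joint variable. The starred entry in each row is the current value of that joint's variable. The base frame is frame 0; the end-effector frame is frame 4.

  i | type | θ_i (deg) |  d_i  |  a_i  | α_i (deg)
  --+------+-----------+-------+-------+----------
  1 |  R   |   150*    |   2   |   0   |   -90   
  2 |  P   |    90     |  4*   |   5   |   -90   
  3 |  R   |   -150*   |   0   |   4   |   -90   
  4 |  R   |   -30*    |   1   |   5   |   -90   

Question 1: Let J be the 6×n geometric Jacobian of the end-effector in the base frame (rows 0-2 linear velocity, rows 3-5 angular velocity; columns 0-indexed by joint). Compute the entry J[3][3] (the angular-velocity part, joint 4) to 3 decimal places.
-0.433

axis z_3 = (-0.4330,-0.7500,-0.5000); lever o_n−o_3 = (0.6495,-3.8750,3.2500)
cross product → J_v[:, 3] = (-4.3750,1.0825,2.1651)
J_ω[:, 3] = z_3
entry J[3][3] = -0.4330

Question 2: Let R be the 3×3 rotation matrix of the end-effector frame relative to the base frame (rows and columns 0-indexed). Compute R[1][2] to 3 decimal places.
0.217

End-effector z-axis (col 2 of R) = (-0.8750,0.2165,0.4330)
R[1][2] = 0.2165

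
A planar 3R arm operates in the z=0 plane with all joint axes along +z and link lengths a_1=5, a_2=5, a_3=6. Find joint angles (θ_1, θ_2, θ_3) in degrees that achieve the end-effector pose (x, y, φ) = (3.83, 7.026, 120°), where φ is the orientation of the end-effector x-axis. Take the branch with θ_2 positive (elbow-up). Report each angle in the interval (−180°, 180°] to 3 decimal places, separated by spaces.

wrist centre = target − a_3·(cos φ, sin φ) = (6.8300, 1.8298)
cos θ_2 = (49.9972−5²−5²)/(2·5·5) = -0.0001; θ_2 = 90.0032° (elbow-up)
β = atan2(1.8298,6.8300) = 14.9981°; ψ = atan2(5.0000,4.9997) = 45.0016°
θ_1 = β − ψ = -30.0035°
θ_3 = φ − θ_1 − θ_2 = 60.0003° (wrapped to (-180°,180°])

-30.004 90.003 60.000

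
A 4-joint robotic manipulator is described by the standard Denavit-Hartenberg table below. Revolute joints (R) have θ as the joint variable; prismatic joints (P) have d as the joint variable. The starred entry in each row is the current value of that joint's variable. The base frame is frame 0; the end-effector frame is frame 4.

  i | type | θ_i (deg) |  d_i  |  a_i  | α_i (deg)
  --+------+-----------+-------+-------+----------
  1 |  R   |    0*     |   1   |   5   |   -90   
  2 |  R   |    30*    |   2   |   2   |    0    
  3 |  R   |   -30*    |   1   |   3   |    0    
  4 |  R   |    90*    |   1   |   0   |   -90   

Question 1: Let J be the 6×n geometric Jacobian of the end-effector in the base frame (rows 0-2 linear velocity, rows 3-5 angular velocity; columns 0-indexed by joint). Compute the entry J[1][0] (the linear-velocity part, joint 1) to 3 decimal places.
axis z_0 = ẑ; lever o_n−o_0 = (9.7321,4.0000,0.0000)
cross product → J_v[:, 0] = (-4.0000,9.7321,0.0000)
J_ω[:, 0] = z_0
entry J[1][0] = 9.7321

9.732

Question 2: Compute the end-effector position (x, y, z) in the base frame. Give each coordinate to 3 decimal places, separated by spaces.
9.732 4.000 0.000

after link 1: o_1 = (5.0000, 0.0000, 1.0000)
after link 2: o_2 = (6.7321, 2.0000, 0.0000)
after link 3: o_3 = (9.7321, 3.0000, 0.0000)
after link 4: o_4 = (9.7321, 4.0000, 0.0000)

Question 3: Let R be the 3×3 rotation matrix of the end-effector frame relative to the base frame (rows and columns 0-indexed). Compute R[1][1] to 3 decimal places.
End-effector y-axis (col 1 of R) = (-0.0000,-1.0000,-0.0000)
R[1][1] = -1.0000

-1.000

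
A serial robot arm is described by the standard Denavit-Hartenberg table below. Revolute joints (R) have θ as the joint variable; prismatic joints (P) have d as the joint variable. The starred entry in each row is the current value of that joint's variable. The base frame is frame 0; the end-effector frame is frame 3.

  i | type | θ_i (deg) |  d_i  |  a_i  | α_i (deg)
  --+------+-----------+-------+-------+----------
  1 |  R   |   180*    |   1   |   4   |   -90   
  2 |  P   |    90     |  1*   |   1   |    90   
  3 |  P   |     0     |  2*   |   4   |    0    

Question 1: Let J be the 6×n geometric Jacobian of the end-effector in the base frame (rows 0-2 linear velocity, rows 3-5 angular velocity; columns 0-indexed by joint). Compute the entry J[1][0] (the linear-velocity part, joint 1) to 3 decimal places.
axis z_0 = ẑ; lever o_n−o_0 = (-6.0000,-1.0000,-4.0000)
cross product → J_v[:, 0] = (1.0000,-6.0000,0.0000)
J_ω[:, 0] = z_0
entry J[1][0] = -6.0000

-6.000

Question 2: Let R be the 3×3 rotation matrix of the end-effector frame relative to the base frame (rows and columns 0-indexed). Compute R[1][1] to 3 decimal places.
End-effector y-axis (col 1 of R) = (-0.0000,-1.0000,0.0000)
R[1][1] = -1.0000

-1.000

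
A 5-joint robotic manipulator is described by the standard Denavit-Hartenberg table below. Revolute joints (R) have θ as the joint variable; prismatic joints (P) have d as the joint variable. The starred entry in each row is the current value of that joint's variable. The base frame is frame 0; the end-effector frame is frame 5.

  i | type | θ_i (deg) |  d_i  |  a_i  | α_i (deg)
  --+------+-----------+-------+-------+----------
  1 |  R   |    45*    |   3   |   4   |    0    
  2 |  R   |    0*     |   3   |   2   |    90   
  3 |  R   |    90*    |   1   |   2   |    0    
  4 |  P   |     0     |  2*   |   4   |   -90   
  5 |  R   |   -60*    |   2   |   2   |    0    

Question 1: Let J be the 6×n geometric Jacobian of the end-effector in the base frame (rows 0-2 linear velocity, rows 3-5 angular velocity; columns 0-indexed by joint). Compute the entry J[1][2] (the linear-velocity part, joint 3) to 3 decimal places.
-4.950

axis z_2 = (0.7071,-0.7071,0.0000); lever o_n−o_2 = (1.9319,-4.7603,7.0000)
cross product → J_v[:, 2] = (-4.9497,-4.9497,-2.0000)
J_ω[:, 2] = z_2
entry J[1][2] = -4.9497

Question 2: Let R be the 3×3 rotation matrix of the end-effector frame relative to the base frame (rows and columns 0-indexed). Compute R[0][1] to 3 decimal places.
-0.354

End-effector y-axis (col 1 of R) = (-0.3536,0.3536,0.8660)
R[0][1] = -0.3536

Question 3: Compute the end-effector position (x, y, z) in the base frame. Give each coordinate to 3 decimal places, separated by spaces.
6.174 -0.518 13.000

after link 1: o_1 = (2.8284, 2.8284, 3.0000)
after link 2: o_2 = (4.2426, 4.2426, 6.0000)
after link 3: o_3 = (4.9497, 3.5355, 8.0000)
after link 4: o_4 = (6.3640, 2.1213, 12.0000)
after link 5: o_5 = (6.1745, -0.5176, 13.0000)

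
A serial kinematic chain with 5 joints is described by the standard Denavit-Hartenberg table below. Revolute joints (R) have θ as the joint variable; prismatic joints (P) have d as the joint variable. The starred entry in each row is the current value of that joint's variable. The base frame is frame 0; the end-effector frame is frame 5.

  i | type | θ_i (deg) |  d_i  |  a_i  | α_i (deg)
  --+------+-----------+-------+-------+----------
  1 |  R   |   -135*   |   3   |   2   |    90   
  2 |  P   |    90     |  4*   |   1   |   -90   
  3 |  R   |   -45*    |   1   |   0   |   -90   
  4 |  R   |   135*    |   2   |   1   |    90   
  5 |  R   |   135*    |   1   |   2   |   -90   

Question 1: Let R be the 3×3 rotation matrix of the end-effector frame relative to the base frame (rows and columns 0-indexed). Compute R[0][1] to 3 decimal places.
0.854

End-effector y-axis (col 1 of R) = (0.8536,0.1464,-0.5000)
R[0][1] = 0.8536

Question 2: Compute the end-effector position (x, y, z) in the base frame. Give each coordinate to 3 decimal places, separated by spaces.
after link 1: o_1 = (-1.4142, -1.4142, 3.0000)
after link 2: o_2 = (-4.2426, 1.4142, 4.0000)
after link 3: o_3 = (-3.5355, 2.1213, 4.0000)
after link 4: o_4 = (-2.6820, 0.2678, 4.9142)
after link 5: o_5 = (-2.6213, 0.6213, 7.1213)

-2.621 0.621 7.121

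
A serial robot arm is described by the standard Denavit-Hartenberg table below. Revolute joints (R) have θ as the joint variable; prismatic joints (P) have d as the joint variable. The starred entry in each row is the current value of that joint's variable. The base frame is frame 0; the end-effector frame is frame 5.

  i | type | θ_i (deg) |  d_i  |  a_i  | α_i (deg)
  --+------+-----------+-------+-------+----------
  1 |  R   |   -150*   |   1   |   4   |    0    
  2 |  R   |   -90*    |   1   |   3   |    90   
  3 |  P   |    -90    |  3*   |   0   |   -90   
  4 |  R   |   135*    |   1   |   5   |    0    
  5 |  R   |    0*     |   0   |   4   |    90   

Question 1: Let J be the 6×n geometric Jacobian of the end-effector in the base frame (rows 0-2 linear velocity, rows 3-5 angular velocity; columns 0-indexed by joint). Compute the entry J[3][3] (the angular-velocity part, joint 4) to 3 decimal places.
axis z_3 = (-0.5000,0.8660,0.0000); lever o_n−o_3 = (-6.0114,-2.3160,6.3640)
cross product → J_v[:, 3] = (5.5114,3.1820,6.3640)
J_ω[:, 3] = z_3
entry J[3][3] = -0.5000

-0.500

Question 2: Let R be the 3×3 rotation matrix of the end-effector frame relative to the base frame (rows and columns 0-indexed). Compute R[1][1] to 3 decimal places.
End-effector y-axis (col 1 of R) = (-0.5000,0.8660,0.0000)
R[1][1] = 0.8660

0.866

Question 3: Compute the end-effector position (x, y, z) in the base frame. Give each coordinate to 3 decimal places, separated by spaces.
after link 1: o_1 = (-3.4641, -2.0000, 1.0000)
after link 2: o_2 = (-4.9641, 0.5981, 2.0000)
after link 3: o_3 = (-2.3660, 2.0981, 2.0000)
after link 4: o_4 = (-5.9279, 1.1963, 5.5355)
after link 5: o_5 = (-8.3774, -0.2179, 8.3640)

-8.377 -0.218 8.364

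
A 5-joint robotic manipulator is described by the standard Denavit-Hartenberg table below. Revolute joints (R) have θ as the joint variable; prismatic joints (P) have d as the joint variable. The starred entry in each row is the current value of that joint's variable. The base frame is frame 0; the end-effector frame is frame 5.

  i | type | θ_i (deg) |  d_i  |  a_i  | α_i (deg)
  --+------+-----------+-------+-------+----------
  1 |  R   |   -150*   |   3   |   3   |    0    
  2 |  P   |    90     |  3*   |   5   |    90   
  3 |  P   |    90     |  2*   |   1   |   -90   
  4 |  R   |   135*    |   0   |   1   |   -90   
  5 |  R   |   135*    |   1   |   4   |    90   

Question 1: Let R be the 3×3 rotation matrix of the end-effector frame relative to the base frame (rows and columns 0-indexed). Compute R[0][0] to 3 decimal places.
-0.079

End-effector x-axis (col 0 of R) = (-0.0795,-0.8624,0.5000)
R[0][0] = -0.0795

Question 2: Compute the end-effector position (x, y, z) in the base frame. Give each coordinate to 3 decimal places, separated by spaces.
-2.148 -10.280 7.586

after link 1: o_1 = (-2.5981, -1.5000, 3.0000)
after link 2: o_2 = (-0.0981, -5.8301, 6.0000)
after link 3: o_3 = (-1.8301, -6.8301, 7.0000)
after link 4: o_4 = (-1.2178, -6.4766, 6.2929)
after link 5: o_5 = (-2.1480, -10.2796, 7.5858)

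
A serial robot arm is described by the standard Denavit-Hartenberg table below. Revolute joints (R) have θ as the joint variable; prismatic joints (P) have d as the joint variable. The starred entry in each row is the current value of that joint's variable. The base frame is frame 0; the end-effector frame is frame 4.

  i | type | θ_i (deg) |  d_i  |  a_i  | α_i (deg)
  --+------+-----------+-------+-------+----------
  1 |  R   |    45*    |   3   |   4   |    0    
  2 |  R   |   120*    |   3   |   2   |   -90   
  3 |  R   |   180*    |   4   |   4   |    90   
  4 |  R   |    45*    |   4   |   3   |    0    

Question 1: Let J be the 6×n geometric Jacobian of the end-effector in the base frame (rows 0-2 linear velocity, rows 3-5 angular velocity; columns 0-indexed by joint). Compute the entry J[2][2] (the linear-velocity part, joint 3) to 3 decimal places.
6.121

axis z_2 = (-0.2588,-0.9659,0.0000); lever o_n−o_2 = (4.3284,-7.4971,-4.0000)
cross product → J_v[:, 2] = (3.8637,-1.0353,6.1213)
J_ω[:, 2] = z_2
entry J[2][2] = 6.1213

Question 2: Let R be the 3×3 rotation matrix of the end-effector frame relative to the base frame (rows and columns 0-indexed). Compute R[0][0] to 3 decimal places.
End-effector x-axis (col 0 of R) = (0.5000,-0.8660,-0.0000)
R[0][0] = 0.5000

0.500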